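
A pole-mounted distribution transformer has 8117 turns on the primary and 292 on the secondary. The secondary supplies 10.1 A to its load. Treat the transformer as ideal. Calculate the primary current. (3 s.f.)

For an ideal transformer I_p/I_s = N_s/N_p, so I_p = 10.1 × 292/8117 = 0.363 A.

I_p ≈ 0.363 A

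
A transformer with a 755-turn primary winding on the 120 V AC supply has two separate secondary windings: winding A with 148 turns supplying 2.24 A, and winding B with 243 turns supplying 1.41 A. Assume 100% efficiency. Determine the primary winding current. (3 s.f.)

V_A = 120 × 148/755 = 23.523 V; V_B = 120 × 243/755 = 38.623 V.
P_out = V_A I_A + V_B I_B = 23.523×2.24 + 38.623×1.41 = 52.692 + 54.458 = 107.15 W.
Ideal ⇒ P_in = P_out, so I_p = P_out/V_p = 107.15/120 = 0.893 A.

I_p ≈ 0.893 A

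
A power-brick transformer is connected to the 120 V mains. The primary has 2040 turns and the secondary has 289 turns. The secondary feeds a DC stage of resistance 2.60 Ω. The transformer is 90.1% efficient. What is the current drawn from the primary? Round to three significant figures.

V_s = 120 × 289/2040 = 17.000 V.
I_s = V_s/R = 17.000/2.60 = 6.5385 A.
P_out = V_s I_s = 17.000 × 6.5385 = 111.15 W.
P_in = P_out/η = 111.15/0.901 = 123.37 W.
I_p = P_in/V_p = 123.37/120 = 1.03 A.

I_p ≈ 1.03 A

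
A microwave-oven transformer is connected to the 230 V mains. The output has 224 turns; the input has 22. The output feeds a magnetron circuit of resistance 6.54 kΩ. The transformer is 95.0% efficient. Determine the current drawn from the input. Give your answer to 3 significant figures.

V_out = 230 × 224/22 = 2341.8 V.
I_out = V_out/R = 2341.8/6540 = 0.35808 A.
P_out = V_out I_out = 2341.8 × 0.35808 = 838.55 W.
P_in = P_out/η = 838.55/0.950 = 882.68 W.
I_in = P_in/V_in = 882.68/230 = 3.84 A.

I_in ≈ 3.84 A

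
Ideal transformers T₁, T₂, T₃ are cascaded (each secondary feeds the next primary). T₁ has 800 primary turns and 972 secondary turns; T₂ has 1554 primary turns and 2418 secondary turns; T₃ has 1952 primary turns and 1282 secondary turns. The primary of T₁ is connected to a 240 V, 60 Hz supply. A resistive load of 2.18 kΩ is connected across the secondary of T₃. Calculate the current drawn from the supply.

Secondary of T₁: V = 240.00 × 972/800 = 291.60 V.
Secondary of T₂: V = 291.60 × 2418/1554 = 453.73 V.
Secondary of T₃: V = 453.73 × 1282/1952 = 297.99 V.
I_load = 297.99/2180 = 0.13669 A, so P_out = 297.99 × 0.13669 = 40.733 W.
All ideal ⇒ P_in = P_out, so I_supply = 40.733/240 = 0.170 A.

I_supply ≈ 0.170 A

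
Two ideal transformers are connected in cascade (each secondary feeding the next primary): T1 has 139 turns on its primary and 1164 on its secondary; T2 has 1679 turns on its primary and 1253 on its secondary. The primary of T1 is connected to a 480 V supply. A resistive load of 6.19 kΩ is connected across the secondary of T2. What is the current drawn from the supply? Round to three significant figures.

I_supply ≈ 3.03 A

Secondary of T1: V = 480.00 × 1164/139 = 4019.6 V.
Secondary of T2: V = 4019.6 × 1253/1679 = 2999.7 V.
I_load = 2999.7/6190 = 0.48461 A, so P_out = 2999.7 × 0.48461 = 1453.7 W.
All ideal ⇒ P_in = P_out, so I_supply = 1453.7/480 = 3.03 A.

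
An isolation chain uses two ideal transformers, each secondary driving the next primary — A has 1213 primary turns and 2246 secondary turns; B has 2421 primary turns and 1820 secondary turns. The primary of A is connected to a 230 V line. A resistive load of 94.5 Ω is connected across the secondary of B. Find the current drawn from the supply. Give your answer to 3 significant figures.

I_supply ≈ 4.72 A

Secondary of A: V = 230.00 × 2246/1213 = 425.87 V.
Secondary of B: V = 425.87 × 1820/2421 = 320.15 V.
I_load = 320.15/94.5 = 3.3878 A, so P_out = 320.15 × 3.3878 = 1084.6 W.
All ideal ⇒ P_in = P_out, so I_supply = 1084.6/230 = 4.72 A.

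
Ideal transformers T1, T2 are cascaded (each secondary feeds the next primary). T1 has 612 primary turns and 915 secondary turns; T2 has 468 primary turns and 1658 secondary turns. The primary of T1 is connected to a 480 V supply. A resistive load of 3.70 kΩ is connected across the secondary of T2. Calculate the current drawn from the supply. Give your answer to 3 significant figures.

I_supply ≈ 3.64 A

Secondary of T1: V = 480.00 × 915/612 = 717.65 V.
Secondary of T2: V = 717.65 × 1658/468 = 2542.4 V.
I_load = 2542.4/3700 = 0.68714 A, so P_out = 2542.4 × 0.68714 = 1747.0 W.
All ideal ⇒ P_in = P_out, so I_supply = 1747.0/480 = 3.64 A.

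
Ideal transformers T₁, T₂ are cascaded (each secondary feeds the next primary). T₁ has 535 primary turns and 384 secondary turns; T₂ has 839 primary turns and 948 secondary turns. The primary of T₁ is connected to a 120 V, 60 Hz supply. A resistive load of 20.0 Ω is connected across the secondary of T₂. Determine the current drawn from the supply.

After T₁: V = 120.00 × 384/535 = 86.131 V.
After T₂: V = 86.131 × 948/839 = 97.321 V.
I_load = 97.321/20.0 = 4.8660 A, so P_out = 97.321 × 4.8660 = 473.57 W.
All ideal ⇒ P_in = P_out, so I_supply = 473.57/120 = 3.95 A.

I_supply ≈ 3.95 A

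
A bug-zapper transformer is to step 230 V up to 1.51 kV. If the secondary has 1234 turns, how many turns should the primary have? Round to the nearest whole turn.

N_p/N_s = V_p/V_s, so N_p = 1234 × 230/1510 = 188.0 ≈ 188 turns.

N_p = 188 turns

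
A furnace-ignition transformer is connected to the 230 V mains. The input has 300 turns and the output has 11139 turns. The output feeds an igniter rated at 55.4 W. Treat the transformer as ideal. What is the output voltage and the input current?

V_out ≈ 8540 V, I_in ≈ 0.241 A

V_out = V_in × N_out/N_in = 230 × 11139/300 = 8539.9 V.
I_out = P/V_out = 55.4/8539.9 = 0.0064872 A.
I_in = I_out × N_out/N_in = 0.0064872 × 11139/300 = 0.241 A.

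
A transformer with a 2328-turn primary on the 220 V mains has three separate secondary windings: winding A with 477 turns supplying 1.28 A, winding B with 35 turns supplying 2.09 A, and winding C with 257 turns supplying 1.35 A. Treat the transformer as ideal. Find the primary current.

I_p ≈ 0.443 A

V_A = 220 × 477/2328 = 45.077 V; V_B = 220 × 35/2328 = 3.3076 V; V_C = 220 × 257/2328 = 24.287 V.
P_out = V_A I_A + V_B I_B + V_C I_C = 45.077×1.28 + 3.3076×2.09 + 24.287×1.35 = 57.699 + 6.9128 + 32.787 = 97.399 W.
Ideal ⇒ P_in = P_out, so I_p = P_out/V_p = 97.399/220 = 0.443 A.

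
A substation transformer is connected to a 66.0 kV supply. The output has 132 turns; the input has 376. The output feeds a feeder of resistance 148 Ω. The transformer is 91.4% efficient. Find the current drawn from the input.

I_in ≈ 60.1 A

V_out = 66000 × 132/376 = 23170 V.
I_out = V_out/R = 23170/148 = 156.56 A.
P_out = V_out I_out = 23170 × 156.56 = 3.6274×10^6 W.
P_in = P_out/η = 3.6274×10^6/0.914 = 3.9687×10^6 W.
I_in = P_in/V_in = 3.9687×10^6/66000 = 60.1 A.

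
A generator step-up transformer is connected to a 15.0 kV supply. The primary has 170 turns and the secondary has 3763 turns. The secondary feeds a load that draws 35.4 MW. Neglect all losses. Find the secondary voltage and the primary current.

V_s ≈ 332000 V, I_p ≈ 2360 A

V_s = V_p × N_s/N_p = 15000 × 3763/170 = 332030 V.
I_s = P/V_s = 3.54×10^7/332030 = 106.62 A.
I_p = I_s × N_s/N_p = 106.62 × 3763/170 = 2360 A.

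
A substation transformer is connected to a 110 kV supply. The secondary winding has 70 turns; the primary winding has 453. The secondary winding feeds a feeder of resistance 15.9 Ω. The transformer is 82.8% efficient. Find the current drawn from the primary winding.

V_s = 110000 × 70/453 = 16998 V.
I_s = V_s/R = 16998/15.9 = 1069.0 A.
P_out = V_s I_s = 16998 × 1069.0 = 1.8171×10^7 W.
P_in = P_out/η = 1.8171×10^7/0.828 = 2.1946×10^7 W.
I_p = P_in/V_p = 2.1946×10^7/110000 = 200 A.

I_p ≈ 200 A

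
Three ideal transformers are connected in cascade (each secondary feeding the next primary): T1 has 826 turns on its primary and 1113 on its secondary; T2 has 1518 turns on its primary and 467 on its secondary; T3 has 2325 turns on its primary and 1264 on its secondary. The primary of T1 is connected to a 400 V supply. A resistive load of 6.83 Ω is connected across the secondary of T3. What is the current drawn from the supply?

I_supply ≈ 2.97 A

After T1: V = 400.00 × 1113/826 = 538.98 V.
After T2: V = 538.98 × 467/1518 = 165.81 V.
After T3: V = 165.81 × 1264/2325 = 90.146 V.
I_load = 90.146/6.83 = 13.198 A, so P_out = 90.146 × 13.198 = 1189.8 W.
All ideal ⇒ P_in = P_out, so I_supply = 1189.8/400 = 2.97 A.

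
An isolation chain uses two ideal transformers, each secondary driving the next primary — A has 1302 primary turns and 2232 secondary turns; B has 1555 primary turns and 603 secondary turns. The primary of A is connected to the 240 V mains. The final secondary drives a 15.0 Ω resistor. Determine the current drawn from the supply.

I_supply ≈ 7.07 A

Secondary of A: V = 240.00 × 2232/1302 = 411.43 V.
Secondary of B: V = 411.43 × 603/1555 = 159.54 V.
I_load = 159.54/15.0 = 10.636 A, so P_out = 159.54 × 10.636 = 1697.0 W.
All ideal ⇒ P_in = P_out, so I_supply = 1697.0/240 = 7.07 A.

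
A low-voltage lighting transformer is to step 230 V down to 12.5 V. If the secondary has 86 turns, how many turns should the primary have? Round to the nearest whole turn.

N_p = 1582 turns

N_p/N_s = V_p/V_s, so N_p = 86 × 230/12.5 = 1582.4 ≈ 1582 turns.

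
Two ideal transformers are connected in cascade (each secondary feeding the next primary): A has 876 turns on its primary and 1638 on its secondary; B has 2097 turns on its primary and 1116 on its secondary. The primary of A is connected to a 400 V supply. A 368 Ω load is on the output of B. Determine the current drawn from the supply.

I_supply ≈ 1.08 A

After A: V = 400.00 × 1638/876 = 747.95 V.
After B: V = 747.95 × 1116/2097 = 398.05 V.
I_load = 398.05/368 = 1.0817 A, so P_out = 398.05 × 1.0817 = 430.55 W.
All ideal ⇒ P_in = P_out, so I_supply = 430.55/400 = 1.08 A.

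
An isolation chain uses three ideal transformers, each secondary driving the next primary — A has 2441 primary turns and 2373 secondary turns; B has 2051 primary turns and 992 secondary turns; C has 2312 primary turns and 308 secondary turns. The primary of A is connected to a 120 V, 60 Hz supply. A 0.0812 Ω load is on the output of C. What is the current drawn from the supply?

After A: V = 120.00 × 2373/2441 = 116.66 V.
After B: V = 116.66 × 992/2051 = 56.423 V.
After C: V = 56.423 × 308/2312 = 7.5166 V.
I_load = 7.5166/0.0812 = 92.569 A, so P_out = 7.5166 × 92.569 = 695.80 W.
All ideal ⇒ P_in = P_out, so I_supply = 695.80/120 = 5.80 A.

I_supply ≈ 5.80 A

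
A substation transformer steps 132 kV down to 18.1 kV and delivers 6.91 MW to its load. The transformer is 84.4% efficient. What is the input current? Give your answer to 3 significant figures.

P_in = P_out/η = 6.91×10^6/0.844 = 8.1872×10^6 W.
I_in = P_in/V_in = 8.1872×10^6/132000 = 62.0 A.

I_in ≈ 62.0 A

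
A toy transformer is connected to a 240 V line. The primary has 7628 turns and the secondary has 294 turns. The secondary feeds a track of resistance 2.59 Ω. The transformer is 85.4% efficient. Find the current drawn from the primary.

V_s = 240 × 294/7628 = 9.2501 V.
I_s = V_s/R = 9.2501/2.59 = 3.5715 A.
P_out = V_s I_s = 9.2501 × 3.5715 = 33.037 W.
P_in = P_out/η = 33.037/0.854 = 38.685 W.
I_p = P_in/V_p = 38.685/240 = 0.161 A.

I_p ≈ 0.161 A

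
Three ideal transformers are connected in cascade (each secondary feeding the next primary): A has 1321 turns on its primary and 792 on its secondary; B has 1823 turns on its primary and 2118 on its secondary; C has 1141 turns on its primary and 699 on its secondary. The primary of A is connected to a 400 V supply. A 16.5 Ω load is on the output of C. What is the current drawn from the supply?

I_supply ≈ 4.41 A

Secondary of A: V = 400.00 × 792/1321 = 239.82 V.
Secondary of B: V = 239.82 × 2118/1823 = 278.63 V.
Secondary of C: V = 278.63 × 699/1141 = 170.69 V.
I_load = 170.69/16.5 = 10.345 A, so P_out = 170.69 × 10.345 = 1765.8 W.
All ideal ⇒ P_in = P_out, so I_supply = 1765.8/400 = 4.41 A.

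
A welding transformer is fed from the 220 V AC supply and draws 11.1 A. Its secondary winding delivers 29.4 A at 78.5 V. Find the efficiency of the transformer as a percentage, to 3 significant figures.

η ≈ 94.5%

P_in = 220 × 11.1 = 2442.00 W.
P_out = 78.5 × 29.4 = 2307.90 W.
η = P_out/P_in = 2307.90/2442.00 = 0.945.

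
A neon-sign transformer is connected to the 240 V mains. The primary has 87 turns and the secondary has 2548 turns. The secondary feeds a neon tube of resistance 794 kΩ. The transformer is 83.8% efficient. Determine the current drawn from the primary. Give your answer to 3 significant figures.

V_s = 240 × 2548/87 = 7029.0 V.
I_s = V_s/R = 7029.0/794000 = 0.0088526 A.
P_out = V_s I_s = 7029.0 × 0.0088526 = 62.225 W.
P_in = P_out/η = 62.225/0.838 = 74.254 W.
I_p = P_in/V_p = 74.254/240 = 0.309 A.

I_p ≈ 0.309 A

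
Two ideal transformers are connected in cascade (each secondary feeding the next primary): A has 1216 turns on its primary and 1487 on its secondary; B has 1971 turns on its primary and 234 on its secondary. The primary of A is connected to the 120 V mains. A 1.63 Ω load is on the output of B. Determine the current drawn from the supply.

After A: V = 120.00 × 1487/1216 = 146.74 V.
After B: V = 146.74 × 234/1971 = 17.422 V.
I_load = 17.422/1.63 = 10.688 A, so P_out = 17.422 × 10.688 = 186.20 W.
All ideal ⇒ P_in = P_out, so I_supply = 186.20/120 = 1.55 A.

I_supply ≈ 1.55 A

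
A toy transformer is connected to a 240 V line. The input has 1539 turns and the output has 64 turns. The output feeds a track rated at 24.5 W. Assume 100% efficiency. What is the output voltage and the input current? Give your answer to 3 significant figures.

V_out = V_in × N_out/N_in = 240 × 64/1539 = 9.9805 V.
I_out = P/V_out = 24.5/9.9805 = 2.4548 A.
I_in = I_out × N_out/N_in = 2.4548 × 64/1539 = 0.102 A.

V_out ≈ 9.98 V, I_in ≈ 0.102 A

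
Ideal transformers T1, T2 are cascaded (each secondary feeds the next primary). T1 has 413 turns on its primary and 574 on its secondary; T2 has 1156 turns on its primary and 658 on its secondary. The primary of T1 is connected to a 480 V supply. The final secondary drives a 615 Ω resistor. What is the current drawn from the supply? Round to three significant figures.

After T1: V = 480.00 × 574/413 = 667.12 V.
After T2: V = 667.12 × 658/1156 = 379.73 V.
I_load = 379.73/615 = 0.61744 A, so P_out = 379.73 × 0.61744 = 234.46 W.
All ideal ⇒ P_in = P_out, so I_supply = 234.46/480 = 0.488 A.

I_supply ≈ 0.488 A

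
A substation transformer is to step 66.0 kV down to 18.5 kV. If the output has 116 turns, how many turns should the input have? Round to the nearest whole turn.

N_in/N_out = V_in/V_out, so N_in = 116 × 66000/18500 = 413.8 ≈ 414 turns.

N_in = 414 turns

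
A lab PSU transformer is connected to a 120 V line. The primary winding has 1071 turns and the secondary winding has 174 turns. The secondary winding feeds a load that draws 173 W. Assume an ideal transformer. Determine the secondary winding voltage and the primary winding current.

V_s = V_p × N_s/N_p = 120 × 174/1071 = 19.496 V.
I_s = P/V_s = 173/19.496 = 8.8737 A.
I_p = I_s × N_s/N_p = 8.8737 × 174/1071 = 1.44 A.

V_s ≈ 19.5 V, I_p ≈ 1.44 A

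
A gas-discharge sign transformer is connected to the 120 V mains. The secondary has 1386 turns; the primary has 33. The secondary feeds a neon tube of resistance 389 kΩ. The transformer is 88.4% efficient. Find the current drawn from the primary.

I_p ≈ 0.616 A

V_s = 120 × 1386/33 = 5040.0 V.
I_s = V_s/R = 5040.0/389000 = 0.012956 A.
P_out = V_s I_s = 5040.0 × 0.012956 = 65.300 W.
P_in = P_out/η = 65.300/0.884 = 73.868 W.
I_p = P_in/V_p = 73.868/120 = 0.616 A.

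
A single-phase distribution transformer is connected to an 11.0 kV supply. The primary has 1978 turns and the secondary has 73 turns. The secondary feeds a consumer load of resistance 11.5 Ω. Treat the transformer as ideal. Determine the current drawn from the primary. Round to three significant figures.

I_p ≈ 1.30 A

V_s = V_p × N_s/N_p = 11000 × 73/1978 = 405.97 V.
I_s = V_s/R = 405.97/11.5 = 35.301 A.
For an ideal transformer I_p N_p = I_s N_s, so I_p = 35.301 × 73/1978 = 1.30 A.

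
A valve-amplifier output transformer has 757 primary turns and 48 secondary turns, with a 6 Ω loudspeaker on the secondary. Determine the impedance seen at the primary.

Z_p = (N_p/N_s)² × Z_s = (757/48)² × 6 = 1490 Ω.

Z_p ≈ 1490 Ω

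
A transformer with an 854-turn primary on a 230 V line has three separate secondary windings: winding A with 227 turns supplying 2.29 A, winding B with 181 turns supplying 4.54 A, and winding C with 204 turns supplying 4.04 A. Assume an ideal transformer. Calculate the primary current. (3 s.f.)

V_A = 230 × 227/854 = 61.136 V; V_B = 230 × 181/854 = 48.747 V; V_C = 230 × 204/854 = 54.941 V.
P_out = V_A I_A + V_B I_B + V_C I_C = 61.136×2.29 + 48.747×4.54 + 54.941×4.04 = 140.00 + 221.31 + 221.96 = 583.28 W.
Ideal ⇒ P_in = P_out, so I_p = P_out/V_p = 583.28/230 = 2.54 A.

I_p ≈ 2.54 A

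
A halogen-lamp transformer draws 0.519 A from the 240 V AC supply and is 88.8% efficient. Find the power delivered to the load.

P_out ≈ 111 W

P_in = V_p I_p = 240 × 0.519 = 124.56 W.
P_out = η P_in = 0.888 × 124.56 = 111 W.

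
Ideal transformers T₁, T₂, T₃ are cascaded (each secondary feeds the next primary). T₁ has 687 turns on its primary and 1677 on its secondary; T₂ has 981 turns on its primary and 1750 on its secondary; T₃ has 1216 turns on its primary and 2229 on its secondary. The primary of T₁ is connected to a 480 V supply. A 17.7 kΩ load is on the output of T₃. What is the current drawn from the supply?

Secondary of T₁: V = 480.00 × 1677/687 = 1171.7 V.
Secondary of T₂: V = 1171.7 × 1750/981 = 2090.2 V.
Secondary of T₃: V = 2090.2 × 2229/1216 = 3831.4 V.
I_load = 3831.4/17700 = 0.21647 A, so P_out = 3831.4 × 0.21647 = 829.38 W.
All ideal ⇒ P_in = P_out, so I_supply = 829.38/480 = 1.73 A.

I_supply ≈ 1.73 A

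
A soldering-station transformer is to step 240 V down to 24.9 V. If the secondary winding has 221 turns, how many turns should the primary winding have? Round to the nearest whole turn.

N_p = 2130 turns

N_p/N_s = V_p/V_s, so N_p = 221 × 240/24.9 = 2130.1 ≈ 2130 turns.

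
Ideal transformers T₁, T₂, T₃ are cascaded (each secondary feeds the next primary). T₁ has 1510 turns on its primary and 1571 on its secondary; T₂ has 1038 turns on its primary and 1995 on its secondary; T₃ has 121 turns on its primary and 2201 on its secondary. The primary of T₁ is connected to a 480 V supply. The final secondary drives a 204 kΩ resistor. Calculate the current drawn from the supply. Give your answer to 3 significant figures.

I_supply ≈ 3.11 A

Secondary of T₁: V = 480.00 × 1571/1510 = 499.39 V.
Secondary of T₂: V = 499.39 × 1995/1038 = 959.81 V.
Secondary of T₃: V = 959.81 × 2201/121 = 17459 V.
I_load = 17459/204000 = 0.085584 A, so P_out = 17459 × 0.085584 = 1494.2 W.
All ideal ⇒ P_in = P_out, so I_supply = 1494.2/480 = 3.11 A.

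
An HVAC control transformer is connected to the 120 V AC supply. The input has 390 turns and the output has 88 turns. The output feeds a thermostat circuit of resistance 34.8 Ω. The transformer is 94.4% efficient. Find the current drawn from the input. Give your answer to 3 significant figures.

I_in ≈ 0.186 A

V_out = 120 × 88/390 = 27.077 V.
I_out = V_out/R = 27.077/34.8 = 0.77807 A.
P_out = V_out I_out = 27.077 × 0.77807 = 21.068 W.
P_in = P_out/η = 21.068/0.944 = 22.318 W.
I_in = P_in/V_in = 22.318/120 = 0.186 A.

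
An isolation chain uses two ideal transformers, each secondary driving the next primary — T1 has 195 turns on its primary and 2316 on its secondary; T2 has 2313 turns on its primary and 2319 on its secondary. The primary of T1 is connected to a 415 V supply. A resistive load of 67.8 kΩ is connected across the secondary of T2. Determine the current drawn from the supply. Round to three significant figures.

After T1: V = 415.00 × 2316/195 = 4928.9 V.
After T2: V = 4928.9 × 2319/2313 = 4941.7 V.
I_load = 4941.7/67800 = 0.072887 A, so P_out = 4941.7 × 0.072887 = 360.18 W.
All ideal ⇒ P_in = P_out, so I_supply = 360.18/415 = 0.868 A.

I_supply ≈ 0.868 A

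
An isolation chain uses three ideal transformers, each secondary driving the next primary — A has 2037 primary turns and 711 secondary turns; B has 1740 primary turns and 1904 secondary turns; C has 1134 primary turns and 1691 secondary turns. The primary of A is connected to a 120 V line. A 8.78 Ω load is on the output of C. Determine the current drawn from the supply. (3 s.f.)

Secondary of A: V = 120.00 × 711/2037 = 41.885 V.
Secondary of B: V = 41.885 × 1904/1740 = 45.833 V.
Secondary of C: V = 45.833 × 1691/1134 = 68.345 V.
I_load = 68.345/8.78 = 7.7842 A, so P_out = 68.345 × 7.7842 = 532.01 W.
All ideal ⇒ P_in = P_out, so I_supply = 532.01/120 = 4.43 A.

I_supply ≈ 4.43 A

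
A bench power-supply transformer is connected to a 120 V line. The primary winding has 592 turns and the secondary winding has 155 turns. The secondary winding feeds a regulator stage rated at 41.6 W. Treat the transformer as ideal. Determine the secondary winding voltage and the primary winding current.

V_s = V_p × N_s/N_p = 120 × 155/592 = 31.419 V.
I_s = P/V_s = 41.6/31.419 = 1.3240 A.
I_p = I_s × N_s/N_p = 1.3240 × 155/592 = 0.347 A.

V_s ≈ 31.4 V, I_p ≈ 0.347 A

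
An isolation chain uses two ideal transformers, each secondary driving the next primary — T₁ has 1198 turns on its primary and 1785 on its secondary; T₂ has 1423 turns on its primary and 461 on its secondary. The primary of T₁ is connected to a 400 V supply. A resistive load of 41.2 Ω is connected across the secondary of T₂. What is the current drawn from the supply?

After T₁: V = 400.00 × 1785/1198 = 595.99 V.
After T₂: V = 595.99 × 461/1423 = 193.08 V.
I_load = 193.08/41.2 = 4.6864 A, so P_out = 193.08 × 4.6864 = 904.85 W.
All ideal ⇒ P_in = P_out, so I_supply = 904.85/400 = 2.26 A.

I_supply ≈ 2.26 A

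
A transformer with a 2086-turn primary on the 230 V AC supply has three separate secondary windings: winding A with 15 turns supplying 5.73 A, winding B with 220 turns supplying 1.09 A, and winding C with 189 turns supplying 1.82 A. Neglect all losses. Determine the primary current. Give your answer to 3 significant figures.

I_p ≈ 0.321 A

V_A = 230 × 15/2086 = 1.6539 V; V_B = 230 × 220/2086 = 24.257 V; V_C = 230 × 189/2086 = 20.839 V.
P_out = V_A I_A + V_B I_B + V_C I_C = 1.6539×5.73 + 24.257×1.09 + 20.839×1.82 = 9.4767 + 26.440 + 37.927 = 73.844 W.
Ideal ⇒ P_in = P_out, so I_p = P_out/V_p = 73.844/230 = 0.321 A.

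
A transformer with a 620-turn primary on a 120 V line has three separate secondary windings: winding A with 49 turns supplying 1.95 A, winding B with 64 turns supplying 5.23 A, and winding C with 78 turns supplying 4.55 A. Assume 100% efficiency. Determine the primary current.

V_A = 120 × 49/620 = 9.4839 V; V_B = 120 × 64/620 = 12.387 V; V_C = 120 × 78/620 = 15.097 V.
P_out = V_A I_A + V_B I_B + V_C I_C = 9.4839×1.95 + 12.387×5.23 + 15.097×4.55 = 18.494 + 64.785 + 68.690 = 151.97 W.
Ideal ⇒ P_in = P_out, so I_p = P_out/V_p = 151.97/120 = 1.27 A.

I_p ≈ 1.27 A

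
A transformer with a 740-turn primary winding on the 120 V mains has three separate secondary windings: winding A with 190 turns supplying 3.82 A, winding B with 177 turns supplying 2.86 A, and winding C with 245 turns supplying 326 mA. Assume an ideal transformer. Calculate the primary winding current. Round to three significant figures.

I_p ≈ 1.77 A

V_A = 120 × 190/740 = 30.811 V; V_B = 120 × 177/740 = 28.703 V; V_C = 120 × 245/740 = 39.730 V.
P_out = V_A I_A + V_B I_B + V_C I_C = 30.811×3.82 + 28.703×2.86 + 39.730×0.326 = 117.70 + 82.090 + 12.952 = 212.74 W.
Ideal ⇒ P_in = P_out, so I_p = P_out/V_p = 212.74/120 = 1.77 A.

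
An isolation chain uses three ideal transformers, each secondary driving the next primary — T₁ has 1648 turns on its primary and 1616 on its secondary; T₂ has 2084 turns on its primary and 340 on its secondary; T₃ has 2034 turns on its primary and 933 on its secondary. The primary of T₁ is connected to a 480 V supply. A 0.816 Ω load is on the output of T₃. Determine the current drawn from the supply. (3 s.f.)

I_supply ≈ 3.17 A

Secondary of T₁: V = 480.00 × 1616/1648 = 470.68 V.
Secondary of T₂: V = 470.68 × 340/2084 = 76.790 V.
Secondary of T₃: V = 76.790 × 933/2034 = 35.224 V.
I_load = 35.224/0.816 = 43.167 A, so P_out = 35.224 × 43.167 = 1520.5 W.
All ideal ⇒ P_in = P_out, so I_supply = 1520.5/480 = 3.17 A.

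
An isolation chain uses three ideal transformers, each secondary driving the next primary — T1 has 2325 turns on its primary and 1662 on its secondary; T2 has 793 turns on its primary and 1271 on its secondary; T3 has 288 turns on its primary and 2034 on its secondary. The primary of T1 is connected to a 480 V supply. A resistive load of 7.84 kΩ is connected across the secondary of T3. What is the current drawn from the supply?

Secondary of T1: V = 480.00 × 1662/2325 = 343.12 V.
Secondary of T2: V = 343.12 × 1271/793 = 549.95 V.
Secondary of T3: V = 549.95 × 2034/288 = 3884.0 V.
I_load = 3884.0/7840 = 0.49541 A, so P_out = 3884.0 × 0.49541 = 1924.2 W.
All ideal ⇒ P_in = P_out, so I_supply = 1924.2/480 = 4.01 A.

I_supply ≈ 4.01 A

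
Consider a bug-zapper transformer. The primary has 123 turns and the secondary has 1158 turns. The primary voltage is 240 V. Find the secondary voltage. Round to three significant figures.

V_s ≈ 2260 V

V_s/V_p = N_s/N_p, so V_s = 240 × 1158/123 = 2260 V.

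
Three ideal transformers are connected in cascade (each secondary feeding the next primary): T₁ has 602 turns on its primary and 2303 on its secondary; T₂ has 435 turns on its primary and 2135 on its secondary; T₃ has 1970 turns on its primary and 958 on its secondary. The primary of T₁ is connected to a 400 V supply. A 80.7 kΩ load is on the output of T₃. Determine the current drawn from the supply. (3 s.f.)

I_supply ≈ 0.413 A

After T₁: V = 400.00 × 2303/602 = 1530.2 V.
After T₂: V = 1530.2 × 2135/435 = 7510.5 V.
After T₃: V = 7510.5 × 958/1970 = 3652.3 V.
I_load = 3652.3/80700 = 0.045258 A, so P_out = 3652.3 × 0.045258 = 165.29 W.
All ideal ⇒ P_in = P_out, so I_supply = 165.29/400 = 0.413 A.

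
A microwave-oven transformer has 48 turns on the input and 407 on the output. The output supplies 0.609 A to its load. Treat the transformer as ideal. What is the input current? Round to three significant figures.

For an ideal transformer I_in/I_out = N_out/N_in, so I_in = 0.609 × 407/48 = 5.16 A.

I_in ≈ 5.16 A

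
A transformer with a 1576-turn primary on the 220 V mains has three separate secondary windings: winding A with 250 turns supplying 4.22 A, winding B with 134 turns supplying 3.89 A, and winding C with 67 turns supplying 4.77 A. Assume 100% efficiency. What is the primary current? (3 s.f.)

V_A = 220 × 250/1576 = 34.898 V; V_B = 220 × 134/1576 = 18.706 V; V_C = 220 × 67/1576 = 9.3528 V.
P_out = V_A I_A + V_B I_B + V_C I_C = 34.898×4.22 + 18.706×3.89 + 9.3528×4.77 = 147.27 + 72.765 + 44.613 = 264.65 W.
Ideal ⇒ P_in = P_out, so I_p = P_out/V_p = 264.65/220 = 1.20 A.

I_p ≈ 1.20 A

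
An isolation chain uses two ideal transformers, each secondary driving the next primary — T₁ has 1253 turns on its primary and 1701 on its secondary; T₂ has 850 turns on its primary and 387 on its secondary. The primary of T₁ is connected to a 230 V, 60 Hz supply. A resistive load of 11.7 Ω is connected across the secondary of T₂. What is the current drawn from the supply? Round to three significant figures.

After T₁: V = 230.00 × 1701/1253 = 312.23 V.
After T₂: V = 312.23 × 387/850 = 142.16 V.
I_load = 142.16/11.7 = 12.150 A, so P_out = 142.16 × 12.150 = 1727.3 W.
All ideal ⇒ P_in = P_out, so I_supply = 1727.3/230 = 7.51 A.

I_supply ≈ 7.51 A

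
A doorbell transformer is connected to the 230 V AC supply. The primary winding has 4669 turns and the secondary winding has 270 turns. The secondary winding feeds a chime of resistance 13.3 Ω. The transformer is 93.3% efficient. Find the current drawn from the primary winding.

I_p ≈ 0.0620 A

V_s = 230 × 270/4669 = 13.300 V.
I_s = V_s/R = 13.300/13.3 = 1.0000 A.
P_out = V_s I_s = 13.300 × 1.0000 = 13.301 W.
P_in = P_out/η = 13.301/0.933 = 14.256 W.
I_p = P_in/V_p = 14.256/230 = 0.0620 A.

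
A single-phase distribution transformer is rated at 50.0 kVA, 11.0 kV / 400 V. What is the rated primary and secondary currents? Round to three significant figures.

I_p = S/V_p = 50000/11000 = 4.55 A.
I_s = S/V_s = 50000/400 = 125 A.

I_p ≈ 4.55 A, I_s ≈ 125 A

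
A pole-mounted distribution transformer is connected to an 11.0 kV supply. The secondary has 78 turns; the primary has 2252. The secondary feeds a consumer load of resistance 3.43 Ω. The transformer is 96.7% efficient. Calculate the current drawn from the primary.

V_s = 11000 × 78/2252 = 380.99 V.
I_s = V_s/R = 380.99/3.43 = 111.08 A.
P_out = V_s I_s = 380.99 × 111.08 = 42320 W.
P_in = P_out/η = 42320/0.967 = 43764 W.
I_p = P_in/V_p = 43764/11000 = 3.98 A.

I_p ≈ 3.98 A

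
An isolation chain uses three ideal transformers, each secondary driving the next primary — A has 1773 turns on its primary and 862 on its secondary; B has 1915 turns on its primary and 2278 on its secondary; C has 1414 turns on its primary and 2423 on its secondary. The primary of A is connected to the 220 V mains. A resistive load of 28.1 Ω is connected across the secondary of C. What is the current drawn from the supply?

After A: V = 220.00 × 862/1773 = 106.96 V.
After B: V = 106.96 × 2278/1915 = 127.23 V.
After C: V = 127.23 × 2423/1414 = 218.03 V.
I_load = 218.03/28.1 = 7.7590 A, so P_out = 218.03 × 7.7590 = 1691.7 W.
All ideal ⇒ P_in = P_out, so I_supply = 1691.7/220 = 7.69 A.

I_supply ≈ 7.69 A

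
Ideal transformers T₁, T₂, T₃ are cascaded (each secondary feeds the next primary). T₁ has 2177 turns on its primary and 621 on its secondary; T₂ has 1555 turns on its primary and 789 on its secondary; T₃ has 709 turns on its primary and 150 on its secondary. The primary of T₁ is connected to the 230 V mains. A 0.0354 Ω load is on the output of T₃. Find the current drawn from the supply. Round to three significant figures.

I_supply ≈ 6.09 A

After T₁: V = 230.00 × 621/2177 = 65.609 V.
After T₂: V = 65.609 × 789/1555 = 33.290 V.
After T₃: V = 33.290 × 150/709 = 7.0429 V.
I_load = 7.0429/0.0354 = 198.95 A, so P_out = 7.0429 × 198.95 = 1401.2 W.
All ideal ⇒ P_in = P_out, so I_supply = 1401.2/230 = 6.09 A.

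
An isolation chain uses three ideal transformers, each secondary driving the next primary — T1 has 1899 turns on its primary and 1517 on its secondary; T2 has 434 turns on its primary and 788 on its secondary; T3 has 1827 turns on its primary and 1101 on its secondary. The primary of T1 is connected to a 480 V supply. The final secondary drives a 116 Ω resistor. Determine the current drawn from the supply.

I_supply ≈ 3.16 A

After T1: V = 480.00 × 1517/1899 = 383.44 V.
After T2: V = 383.44 × 788/434 = 696.21 V.
After T3: V = 696.21 × 1101/1827 = 419.55 V.
I_load = 419.55/116 = 3.6168 A, so P_out = 419.55 × 3.6168 = 1517.5 W.
All ideal ⇒ P_in = P_out, so I_supply = 1517.5/480 = 3.16 A.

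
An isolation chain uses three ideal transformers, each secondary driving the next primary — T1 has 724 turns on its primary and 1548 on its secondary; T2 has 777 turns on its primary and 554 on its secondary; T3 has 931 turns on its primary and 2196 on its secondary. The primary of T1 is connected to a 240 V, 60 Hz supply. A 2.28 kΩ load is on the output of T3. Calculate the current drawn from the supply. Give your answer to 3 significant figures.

I_supply ≈ 1.36 A

After T1: V = 240.00 × 1548/724 = 513.15 V.
After T2: V = 513.15 × 554/777 = 365.87 V.
After T3: V = 365.87 × 2196/931 = 863.01 V.
I_load = 863.01/2280 = 0.37851 A, so P_out = 863.01 × 0.37851 = 326.66 W.
All ideal ⇒ P_in = P_out, so I_supply = 326.66/240 = 1.36 A.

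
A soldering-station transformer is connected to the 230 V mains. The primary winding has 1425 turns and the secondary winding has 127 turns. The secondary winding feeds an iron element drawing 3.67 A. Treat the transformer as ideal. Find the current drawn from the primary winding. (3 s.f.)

I_p ≈ 0.327 A

For an ideal transformer I_p N_p = I_s N_s, so I_p = 3.67 × 127/1425 = 0.327 A.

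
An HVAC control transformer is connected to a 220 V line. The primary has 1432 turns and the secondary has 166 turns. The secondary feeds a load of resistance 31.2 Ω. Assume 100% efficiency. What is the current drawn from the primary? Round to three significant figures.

I_p ≈ 0.0948 A

V_s = V_p × N_s/N_p = 220 × 166/1432 = 25.503 V.
I_s = V_s/R = 25.503/31.2 = 0.81740 A.
For an ideal transformer I_p N_p = I_s N_s, so I_p = 0.81740 × 166/1432 = 0.0948 A.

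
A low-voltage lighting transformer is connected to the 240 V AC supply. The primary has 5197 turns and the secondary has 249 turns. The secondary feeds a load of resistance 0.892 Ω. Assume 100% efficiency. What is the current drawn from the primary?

I_p ≈ 0.618 A

V_s = V_p × N_s/N_p = 240 × 249/5197 = 11.499 V.
I_s = V_s/R = 11.499/0.892 = 12.891 A.
For an ideal transformer I_p N_p = I_s N_s, so I_p = 12.891 × 249/5197 = 0.618 A.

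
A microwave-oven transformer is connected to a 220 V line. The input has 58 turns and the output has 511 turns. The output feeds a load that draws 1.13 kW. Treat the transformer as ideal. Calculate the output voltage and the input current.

V_out ≈ 1940 V, I_in ≈ 5.14 A

V_out = V_in × N_out/N_in = 220 × 511/58 = 1938.3 V.
I_out = P/V_out = 1130/1938.3 = 0.58299 A.
I_in = I_out × N_out/N_in = 0.58299 × 511/58 = 5.14 A.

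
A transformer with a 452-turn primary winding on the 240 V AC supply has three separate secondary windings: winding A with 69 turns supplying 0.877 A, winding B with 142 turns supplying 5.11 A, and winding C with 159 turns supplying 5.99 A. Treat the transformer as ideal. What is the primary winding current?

I_p ≈ 3.85 A

V_A = 240 × 69/452 = 36.637 V; V_B = 240 × 142/452 = 75.398 V; V_C = 240 × 159/452 = 84.425 V.
P_out = V_A I_A + V_B I_B + V_C I_C = 36.637×0.877 + 75.398×5.11 + 84.425×5.99 = 32.131 + 385.28 + 505.70 = 923.12 W.
Ideal ⇒ P_in = P_out, so I_p = P_out/V_p = 923.12/240 = 3.85 A.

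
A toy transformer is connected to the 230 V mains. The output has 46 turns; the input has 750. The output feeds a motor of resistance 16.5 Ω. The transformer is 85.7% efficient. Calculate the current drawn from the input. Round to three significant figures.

I_in ≈ 0.0612 A

V_out = 230 × 46/750 = 14.107 V.
I_out = V_out/R = 14.107/16.5 = 0.85495 A.
P_out = V_out I_out = 14.107 × 0.85495 = 12.060 W.
P_in = P_out/η = 12.060/0.857 = 14.073 W.
I_in = P_in/V_in = 14.073/230 = 0.0612 A.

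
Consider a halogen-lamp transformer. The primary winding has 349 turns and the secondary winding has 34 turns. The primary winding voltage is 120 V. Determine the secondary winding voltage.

V_s/V_p = N_s/N_p, so V_s = 120 × 34/349 = 11.7 V.

V_s ≈ 11.7 V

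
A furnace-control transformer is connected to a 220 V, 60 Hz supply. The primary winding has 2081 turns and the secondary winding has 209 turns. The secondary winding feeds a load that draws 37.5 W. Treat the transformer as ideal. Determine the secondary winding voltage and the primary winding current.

V_s ≈ 22.1 V, I_p ≈ 0.170 A

V_s = V_p × N_s/N_p = 220 × 209/2081 = 22.095 V.
I_s = P/V_s = 37.5/22.095 = 1.6972 A.
I_p = I_s × N_s/N_p = 1.6972 × 209/2081 = 0.170 A.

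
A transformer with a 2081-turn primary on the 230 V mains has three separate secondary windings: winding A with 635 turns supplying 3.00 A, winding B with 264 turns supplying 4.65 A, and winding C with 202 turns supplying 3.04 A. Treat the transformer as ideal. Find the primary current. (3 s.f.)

I_p ≈ 1.80 A

V_A = 230 × 635/2081 = 70.183 V; V_B = 230 × 264/2081 = 29.178 V; V_C = 230 × 202/2081 = 22.326 V.
P_out = V_A I_A + V_B I_B + V_C I_C = 70.183×3.00 + 29.178×4.65 + 22.326×3.04 = 210.55 + 135.68 + 67.870 = 414.10 W.
Ideal ⇒ P_in = P_out, so I_p = P_out/V_p = 414.10/230 = 1.80 A.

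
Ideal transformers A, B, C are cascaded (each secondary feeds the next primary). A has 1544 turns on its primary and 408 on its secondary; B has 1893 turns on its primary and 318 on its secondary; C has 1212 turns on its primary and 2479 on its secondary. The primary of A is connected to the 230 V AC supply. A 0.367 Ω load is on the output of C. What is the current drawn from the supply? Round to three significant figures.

Secondary of A: V = 230.00 × 408/1544 = 60.777 V.
Secondary of B: V = 60.777 × 318/1893 = 10.210 V.
Secondary of C: V = 10.210 × 2479/1212 = 20.883 V.
I_load = 20.883/0.367 = 56.902 A, so P_out = 20.883 × 56.902 = 1188.3 W.
All ideal ⇒ P_in = P_out, so I_supply = 1188.3/230 = 5.17 A.

I_supply ≈ 5.17 A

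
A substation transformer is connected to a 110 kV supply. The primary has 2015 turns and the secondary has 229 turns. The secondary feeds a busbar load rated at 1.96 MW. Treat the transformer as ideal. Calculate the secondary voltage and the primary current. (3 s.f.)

V_s ≈ 12500 V, I_p ≈ 17.8 A

V_s = V_p × N_s/N_p = 110000 × 229/2015 = 12501 V.
I_s = P/V_s = 1.96×10^6/12501 = 156.78 A.
I_p = I_s × N_s/N_p = 156.78 × 229/2015 = 17.8 A.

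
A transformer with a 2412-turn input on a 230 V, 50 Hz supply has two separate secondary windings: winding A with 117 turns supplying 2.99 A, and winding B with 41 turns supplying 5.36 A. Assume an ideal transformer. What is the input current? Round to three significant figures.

V_A = 230 × 117/2412 = 11.157 V; V_B = 230 × 41/2412 = 3.9096 V.
P_out = V_A I_A + V_B I_B = 11.157×2.99 + 3.9096×5.36 = 33.359 + 20.956 = 54.314 W.
Ideal ⇒ P_in = P_out, so I_in = P_out/V_in = 54.314/230 = 0.236 A.

I_in ≈ 0.236 A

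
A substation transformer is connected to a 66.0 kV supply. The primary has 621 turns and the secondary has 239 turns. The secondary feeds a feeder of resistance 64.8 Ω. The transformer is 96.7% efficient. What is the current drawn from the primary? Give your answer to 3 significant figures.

I_p ≈ 156 A

V_s = 66000 × 239/621 = 25401 V.
I_s = V_s/R = 25401/64.8 = 391.99 A.
P_out = V_s I_s = 25401 × 391.99 = 9.9569×10^6 W.
P_in = P_out/η = 9.9569×10^6/0.967 = 1.0297×10^7 W.
I_p = P_in/V_p = 1.0297×10^7/66000 = 156 A.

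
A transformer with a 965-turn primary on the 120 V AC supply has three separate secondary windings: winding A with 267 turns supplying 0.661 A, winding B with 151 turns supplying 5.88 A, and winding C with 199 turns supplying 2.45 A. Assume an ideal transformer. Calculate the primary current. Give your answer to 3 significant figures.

I_p ≈ 1.61 A

V_A = 120 × 267/965 = 33.202 V; V_B = 120 × 151/965 = 18.777 V; V_C = 120 × 199/965 = 24.746 V.
P_out = V_A I_A + V_B I_B + V_C I_C = 33.202×0.661 + 18.777×5.88 + 24.746×2.45 = 21.947 + 110.41 + 60.628 = 192.98 W.
Ideal ⇒ P_in = P_out, so I_p = P_out/V_p = 192.98/120 = 1.61 A.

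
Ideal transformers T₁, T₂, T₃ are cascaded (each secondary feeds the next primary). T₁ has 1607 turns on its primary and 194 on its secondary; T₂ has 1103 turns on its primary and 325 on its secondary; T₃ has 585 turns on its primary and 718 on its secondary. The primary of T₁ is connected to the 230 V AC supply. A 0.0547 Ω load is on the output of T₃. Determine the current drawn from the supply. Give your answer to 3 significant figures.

Secondary of T₁: V = 230.00 × 194/1607 = 27.766 V.
Secondary of T₂: V = 27.766 × 325/1103 = 8.1813 V.
Secondary of T₃: V = 8.1813 × 718/585 = 10.041 V.
I_load = 10.041/0.0547 = 183.57 A, so P_out = 10.041 × 183.57 = 1843.3 W.
All ideal ⇒ P_in = P_out, so I_supply = 1843.3/230 = 8.01 A.

I_supply ≈ 8.01 A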